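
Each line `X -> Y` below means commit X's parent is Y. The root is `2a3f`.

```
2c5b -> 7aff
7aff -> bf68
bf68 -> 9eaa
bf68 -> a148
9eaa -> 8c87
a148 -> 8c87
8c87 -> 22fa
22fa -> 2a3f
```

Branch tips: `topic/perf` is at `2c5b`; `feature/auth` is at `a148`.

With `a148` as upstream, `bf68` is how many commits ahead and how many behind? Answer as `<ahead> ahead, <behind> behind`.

Reachable from bf68: {22fa, 2a3f, 8c87, 9eaa, a148, bf68}.
Reachable from a148: {22fa, 2a3f, 8c87, a148}.
Only in bf68's history (ahead): {9eaa, bf68} — 2.
Only in a148's history (behind): {} — 0.

2 ahead, 0 behind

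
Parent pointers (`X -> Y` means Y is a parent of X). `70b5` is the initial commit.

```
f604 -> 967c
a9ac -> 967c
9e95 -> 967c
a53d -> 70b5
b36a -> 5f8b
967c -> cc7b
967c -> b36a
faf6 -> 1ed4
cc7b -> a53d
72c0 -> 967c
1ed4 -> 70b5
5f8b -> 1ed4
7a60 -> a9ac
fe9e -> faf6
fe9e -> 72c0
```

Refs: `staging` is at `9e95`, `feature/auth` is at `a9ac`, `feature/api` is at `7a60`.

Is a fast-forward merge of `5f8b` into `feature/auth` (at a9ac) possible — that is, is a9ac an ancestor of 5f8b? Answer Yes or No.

A fast-forward from a9ac to 5f8b is possible iff a9ac is an ancestor of 5f8b.
Ancestors of 5f8b: {1ed4, 5f8b, 70b5}.
a9ac is not among them, so fast-forward is not possible.

No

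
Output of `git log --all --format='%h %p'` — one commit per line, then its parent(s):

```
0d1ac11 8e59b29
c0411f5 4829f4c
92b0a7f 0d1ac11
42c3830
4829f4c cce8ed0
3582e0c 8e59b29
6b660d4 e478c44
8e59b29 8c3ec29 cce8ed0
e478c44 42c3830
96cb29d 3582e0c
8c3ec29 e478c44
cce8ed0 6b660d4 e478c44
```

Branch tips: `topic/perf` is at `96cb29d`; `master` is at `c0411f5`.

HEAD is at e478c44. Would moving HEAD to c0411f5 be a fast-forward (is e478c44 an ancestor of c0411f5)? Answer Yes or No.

Yes

A fast-forward from e478c44 to c0411f5 is possible iff e478c44 is an ancestor of c0411f5.
Ancestors of c0411f5: {42c3830, 4829f4c, 6b660d4, c0411f5, cce8ed0, e478c44}.
e478c44 is among them, so fast-forward is possible.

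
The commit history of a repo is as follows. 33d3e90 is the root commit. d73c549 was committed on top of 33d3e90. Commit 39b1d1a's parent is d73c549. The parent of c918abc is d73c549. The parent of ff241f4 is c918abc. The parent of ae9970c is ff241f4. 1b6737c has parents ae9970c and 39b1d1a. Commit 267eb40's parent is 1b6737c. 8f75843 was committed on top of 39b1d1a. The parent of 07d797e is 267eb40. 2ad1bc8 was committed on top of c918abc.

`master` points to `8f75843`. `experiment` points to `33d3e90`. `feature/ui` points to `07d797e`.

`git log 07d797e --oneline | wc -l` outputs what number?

Walking parent pointers from 07d797e: reachable set = {07d797e, 1b6737c, 267eb40, 33d3e90, 39b1d1a, ae9970c, c918abc, d73c549, ff241f4}.
That is 9 commits.

9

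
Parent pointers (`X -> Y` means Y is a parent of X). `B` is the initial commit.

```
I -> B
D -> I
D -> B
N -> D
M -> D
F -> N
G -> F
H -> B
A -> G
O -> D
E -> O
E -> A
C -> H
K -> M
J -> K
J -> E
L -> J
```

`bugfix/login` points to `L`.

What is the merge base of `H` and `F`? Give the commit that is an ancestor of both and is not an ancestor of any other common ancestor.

B

Ancestors of H: {B, H}.
Ancestors of F: {B, D, F, I, N}.
Common ancestors: {B}.
The only common ancestor is B, so it is the merge base.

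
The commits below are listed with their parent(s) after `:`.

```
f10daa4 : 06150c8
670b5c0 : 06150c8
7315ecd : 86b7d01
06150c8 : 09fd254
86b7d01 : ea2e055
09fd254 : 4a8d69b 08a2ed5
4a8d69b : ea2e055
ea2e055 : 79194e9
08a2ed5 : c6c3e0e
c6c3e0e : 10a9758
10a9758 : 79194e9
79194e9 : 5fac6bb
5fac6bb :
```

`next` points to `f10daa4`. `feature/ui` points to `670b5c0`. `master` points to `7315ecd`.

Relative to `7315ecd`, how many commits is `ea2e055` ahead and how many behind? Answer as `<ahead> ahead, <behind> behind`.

0 ahead, 2 behind

Reachable from ea2e055: {5fac6bb, 79194e9, ea2e055}.
Reachable from 7315ecd: {5fac6bb, 7315ecd, 79194e9, 86b7d01, ea2e055}.
Only in ea2e055's history (ahead): {} — 0.
Only in 7315ecd's history (behind): {7315ecd, 86b7d01} — 2.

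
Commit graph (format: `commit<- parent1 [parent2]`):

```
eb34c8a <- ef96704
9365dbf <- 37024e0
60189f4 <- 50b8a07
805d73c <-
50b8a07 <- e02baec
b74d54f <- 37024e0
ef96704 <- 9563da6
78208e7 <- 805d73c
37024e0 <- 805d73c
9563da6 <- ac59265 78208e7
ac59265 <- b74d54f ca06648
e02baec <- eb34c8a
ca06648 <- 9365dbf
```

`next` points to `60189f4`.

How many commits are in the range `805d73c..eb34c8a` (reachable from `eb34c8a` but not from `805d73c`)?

9

Reachable from eb34c8a: {37024e0, 78208e7, 805d73c, 9365dbf, 9563da6, ac59265, b74d54f, ca06648, eb34c8a, ef96704}.
Reachable from 805d73c: {805d73c}.
In eb34c8a's history but not 805d73c's: {37024e0, 78208e7, 9365dbf, 9563da6, ac59265, b74d54f, ca06648, eb34c8a, ef96704} — 9 commits.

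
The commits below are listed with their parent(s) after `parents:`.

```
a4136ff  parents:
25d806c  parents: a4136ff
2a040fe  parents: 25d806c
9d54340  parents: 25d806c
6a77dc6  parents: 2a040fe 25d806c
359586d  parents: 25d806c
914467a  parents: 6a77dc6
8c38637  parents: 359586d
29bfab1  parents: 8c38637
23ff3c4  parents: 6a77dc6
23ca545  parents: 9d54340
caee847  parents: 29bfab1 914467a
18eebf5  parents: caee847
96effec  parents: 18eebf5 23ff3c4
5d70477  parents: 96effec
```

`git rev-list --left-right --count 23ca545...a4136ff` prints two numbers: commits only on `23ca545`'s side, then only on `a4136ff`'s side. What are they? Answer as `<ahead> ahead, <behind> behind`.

3 ahead, 0 behind

Reachable from 23ca545: {23ca545, 25d806c, 9d54340, a4136ff}.
Reachable from a4136ff: {a4136ff}.
Only in 23ca545's history (ahead): {23ca545, 25d806c, 9d54340} — 3.
Only in a4136ff's history (behind): {} — 0.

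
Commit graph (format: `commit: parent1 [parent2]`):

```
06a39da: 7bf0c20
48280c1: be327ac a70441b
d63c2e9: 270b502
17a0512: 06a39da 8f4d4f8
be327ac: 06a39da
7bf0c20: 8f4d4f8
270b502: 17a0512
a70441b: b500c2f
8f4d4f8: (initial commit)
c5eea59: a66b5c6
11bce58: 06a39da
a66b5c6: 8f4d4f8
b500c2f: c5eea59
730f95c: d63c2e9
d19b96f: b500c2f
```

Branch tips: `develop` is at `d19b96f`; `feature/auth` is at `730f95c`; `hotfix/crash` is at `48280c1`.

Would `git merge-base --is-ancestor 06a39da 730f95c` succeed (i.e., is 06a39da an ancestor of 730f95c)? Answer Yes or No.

Yes

Ancestors of 730f95c (commits reachable by following parents): {06a39da, 17a0512, 270b502, 730f95c, 7bf0c20, 8f4d4f8, d63c2e9}.
06a39da is in that set, so it is an ancestor of 730f95c.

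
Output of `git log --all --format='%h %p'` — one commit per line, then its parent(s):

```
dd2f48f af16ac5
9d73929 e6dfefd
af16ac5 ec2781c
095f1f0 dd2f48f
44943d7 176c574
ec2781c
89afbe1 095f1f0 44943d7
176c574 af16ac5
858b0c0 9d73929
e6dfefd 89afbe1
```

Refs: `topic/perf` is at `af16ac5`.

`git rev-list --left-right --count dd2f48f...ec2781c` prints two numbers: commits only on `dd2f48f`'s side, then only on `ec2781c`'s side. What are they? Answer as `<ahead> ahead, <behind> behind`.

2 ahead, 0 behind

Reachable from dd2f48f: {af16ac5, dd2f48f, ec2781c}.
Reachable from ec2781c: {ec2781c}.
Only in dd2f48f's history (ahead): {af16ac5, dd2f48f} — 2.
Only in ec2781c's history (behind): {} — 0.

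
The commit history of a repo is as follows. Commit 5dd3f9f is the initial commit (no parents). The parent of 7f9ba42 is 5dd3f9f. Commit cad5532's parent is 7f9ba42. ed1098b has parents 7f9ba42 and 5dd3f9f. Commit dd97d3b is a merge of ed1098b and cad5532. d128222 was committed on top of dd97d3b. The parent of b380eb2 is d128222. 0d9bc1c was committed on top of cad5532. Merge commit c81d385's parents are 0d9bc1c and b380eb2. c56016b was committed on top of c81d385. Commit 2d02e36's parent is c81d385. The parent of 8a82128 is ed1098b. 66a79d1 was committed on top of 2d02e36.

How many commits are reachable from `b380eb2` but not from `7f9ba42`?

5

Reachable from b380eb2: {5dd3f9f, 7f9ba42, b380eb2, cad5532, d128222, dd97d3b, ed1098b}.
Reachable from 7f9ba42: {5dd3f9f, 7f9ba42}.
In b380eb2's history but not 7f9ba42's: {b380eb2, cad5532, d128222, dd97d3b, ed1098b} — 5 commits.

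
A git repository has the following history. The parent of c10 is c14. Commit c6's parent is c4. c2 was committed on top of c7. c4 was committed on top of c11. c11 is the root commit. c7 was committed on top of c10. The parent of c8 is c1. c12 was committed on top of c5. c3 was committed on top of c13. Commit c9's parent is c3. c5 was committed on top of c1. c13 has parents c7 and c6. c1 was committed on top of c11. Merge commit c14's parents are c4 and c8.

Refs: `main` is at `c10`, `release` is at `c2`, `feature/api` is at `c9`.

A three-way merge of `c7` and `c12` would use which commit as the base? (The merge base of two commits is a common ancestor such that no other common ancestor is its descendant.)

c1

Ancestors of c7: {c1, c10, c11, c14, c4, c7, c8}.
Ancestors of c12: {c1, c11, c12, c5}.
Common ancestors: {c1, c11}.
Among these, c1 is not an ancestor of any other common ancestor — it is the merge base.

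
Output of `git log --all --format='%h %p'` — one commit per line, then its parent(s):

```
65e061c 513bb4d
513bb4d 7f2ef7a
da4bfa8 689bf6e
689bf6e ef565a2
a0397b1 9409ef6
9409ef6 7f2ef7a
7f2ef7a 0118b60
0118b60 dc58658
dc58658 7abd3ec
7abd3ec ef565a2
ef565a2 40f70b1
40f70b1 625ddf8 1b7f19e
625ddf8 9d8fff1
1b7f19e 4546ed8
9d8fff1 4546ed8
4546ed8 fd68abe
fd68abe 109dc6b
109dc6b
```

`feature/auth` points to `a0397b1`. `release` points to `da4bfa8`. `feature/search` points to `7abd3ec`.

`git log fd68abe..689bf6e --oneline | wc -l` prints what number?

Reachable from 689bf6e: {109dc6b, 1b7f19e, 40f70b1, 4546ed8, 625ddf8, 689bf6e, 9d8fff1, ef565a2, fd68abe}.
Reachable from fd68abe: {109dc6b, fd68abe}.
In 689bf6e's history but not fd68abe's: {1b7f19e, 40f70b1, 4546ed8, 625ddf8, 689bf6e, 9d8fff1, ef565a2} — 7 commits.

7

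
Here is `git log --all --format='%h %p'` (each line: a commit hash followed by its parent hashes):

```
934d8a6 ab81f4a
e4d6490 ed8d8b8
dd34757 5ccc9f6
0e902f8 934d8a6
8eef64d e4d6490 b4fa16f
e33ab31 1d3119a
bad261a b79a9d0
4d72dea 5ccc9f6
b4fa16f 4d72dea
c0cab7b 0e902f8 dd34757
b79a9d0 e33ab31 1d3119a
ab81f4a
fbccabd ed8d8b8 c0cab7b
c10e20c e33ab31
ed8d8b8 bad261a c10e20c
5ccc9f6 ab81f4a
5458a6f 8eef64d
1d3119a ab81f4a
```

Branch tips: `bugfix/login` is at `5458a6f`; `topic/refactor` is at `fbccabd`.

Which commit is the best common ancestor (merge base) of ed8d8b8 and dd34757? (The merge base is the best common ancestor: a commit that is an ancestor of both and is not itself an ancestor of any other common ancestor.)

Ancestors of ed8d8b8: {1d3119a, ab81f4a, b79a9d0, bad261a, c10e20c, e33ab31, ed8d8b8}.
Ancestors of dd34757: {5ccc9f6, ab81f4a, dd34757}.
Common ancestors: {ab81f4a}.
The only common ancestor is ab81f4a, so it is the merge base.

ab81f4a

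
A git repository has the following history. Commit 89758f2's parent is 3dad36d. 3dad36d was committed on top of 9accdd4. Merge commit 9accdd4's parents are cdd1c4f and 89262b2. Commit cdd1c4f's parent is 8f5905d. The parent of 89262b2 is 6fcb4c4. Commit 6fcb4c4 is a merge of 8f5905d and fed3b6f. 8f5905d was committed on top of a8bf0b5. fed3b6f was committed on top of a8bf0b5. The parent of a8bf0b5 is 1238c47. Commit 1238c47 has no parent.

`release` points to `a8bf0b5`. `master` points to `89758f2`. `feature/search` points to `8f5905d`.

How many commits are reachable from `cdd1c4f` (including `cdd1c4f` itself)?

4

Walking parent pointers from cdd1c4f: reachable set = {1238c47, 8f5905d, a8bf0b5, cdd1c4f}.
That is 4 commits.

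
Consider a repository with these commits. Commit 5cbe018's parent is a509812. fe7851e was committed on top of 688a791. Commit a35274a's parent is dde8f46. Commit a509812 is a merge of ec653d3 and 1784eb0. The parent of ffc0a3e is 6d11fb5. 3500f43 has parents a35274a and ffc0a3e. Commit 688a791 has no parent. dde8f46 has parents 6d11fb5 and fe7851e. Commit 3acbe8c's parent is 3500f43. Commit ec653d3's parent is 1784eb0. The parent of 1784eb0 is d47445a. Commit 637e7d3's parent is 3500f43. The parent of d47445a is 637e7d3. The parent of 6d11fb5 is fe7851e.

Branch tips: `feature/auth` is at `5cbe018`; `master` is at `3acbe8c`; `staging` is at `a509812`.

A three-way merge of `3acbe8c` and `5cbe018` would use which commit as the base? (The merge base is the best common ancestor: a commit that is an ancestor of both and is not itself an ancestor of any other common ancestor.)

Ancestors of 3acbe8c: {3500f43, 3acbe8c, 688a791, 6d11fb5, a35274a, dde8f46, fe7851e, ffc0a3e}.
Ancestors of 5cbe018: {1784eb0, 3500f43, 5cbe018, 637e7d3, 688a791, 6d11fb5, a35274a, a509812, d47445a, dde8f46, ec653d3, fe7851e, ffc0a3e}.
Common ancestors: {3500f43, 688a791, 6d11fb5, a35274a, dde8f46, fe7851e, ffc0a3e}.
Among these, 3500f43 is not an ancestor of any other common ancestor — it is the merge base.

3500f43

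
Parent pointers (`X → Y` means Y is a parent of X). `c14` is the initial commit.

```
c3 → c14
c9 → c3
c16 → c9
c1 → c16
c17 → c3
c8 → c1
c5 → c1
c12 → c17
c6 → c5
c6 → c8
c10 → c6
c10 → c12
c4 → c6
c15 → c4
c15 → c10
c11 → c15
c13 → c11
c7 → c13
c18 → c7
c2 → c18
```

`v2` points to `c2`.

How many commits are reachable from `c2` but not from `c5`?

Reachable from c2: {c1, c10, c11, c12, c13, c14, c15, c16, c17, c18, c2, c3, c4, c5, c6, c7, c8, c9}.
Reachable from c5: {c1, c14, c16, c3, c5, c9}.
In c2's history but not c5's: {c10, c11, c12, c13, c15, c17, c18, c2, c4, c6, c7, c8} — 12 commits.

12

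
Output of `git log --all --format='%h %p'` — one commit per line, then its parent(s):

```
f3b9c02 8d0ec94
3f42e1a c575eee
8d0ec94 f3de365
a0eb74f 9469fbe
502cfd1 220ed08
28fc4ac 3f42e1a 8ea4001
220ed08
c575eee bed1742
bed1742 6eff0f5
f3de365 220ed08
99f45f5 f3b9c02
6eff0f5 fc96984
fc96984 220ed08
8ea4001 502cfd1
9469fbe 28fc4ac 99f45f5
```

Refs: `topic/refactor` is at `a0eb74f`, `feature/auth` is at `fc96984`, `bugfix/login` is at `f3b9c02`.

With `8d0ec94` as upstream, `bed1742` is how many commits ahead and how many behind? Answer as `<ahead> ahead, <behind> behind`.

Reachable from bed1742: {220ed08, 6eff0f5, bed1742, fc96984}.
Reachable from 8d0ec94: {220ed08, 8d0ec94, f3de365}.
Only in bed1742's history (ahead): {6eff0f5, bed1742, fc96984} — 3.
Only in 8d0ec94's history (behind): {8d0ec94, f3de365} — 2.

3 ahead, 2 behind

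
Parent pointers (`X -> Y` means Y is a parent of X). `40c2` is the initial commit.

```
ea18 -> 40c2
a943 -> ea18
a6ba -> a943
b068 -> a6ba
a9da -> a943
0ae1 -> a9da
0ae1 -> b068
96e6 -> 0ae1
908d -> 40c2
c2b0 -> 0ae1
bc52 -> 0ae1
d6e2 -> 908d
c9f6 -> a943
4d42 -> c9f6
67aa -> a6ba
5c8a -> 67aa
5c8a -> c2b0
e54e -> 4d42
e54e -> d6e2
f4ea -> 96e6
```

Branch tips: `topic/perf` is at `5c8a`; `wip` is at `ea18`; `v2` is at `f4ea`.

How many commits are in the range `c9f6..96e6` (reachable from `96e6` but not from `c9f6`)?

5

Reachable from 96e6: {0ae1, 40c2, 96e6, a6ba, a943, a9da, b068, ea18}.
Reachable from c9f6: {40c2, a943, c9f6, ea18}.
In 96e6's history but not c9f6's: {0ae1, 96e6, a6ba, a9da, b068} — 5 commits.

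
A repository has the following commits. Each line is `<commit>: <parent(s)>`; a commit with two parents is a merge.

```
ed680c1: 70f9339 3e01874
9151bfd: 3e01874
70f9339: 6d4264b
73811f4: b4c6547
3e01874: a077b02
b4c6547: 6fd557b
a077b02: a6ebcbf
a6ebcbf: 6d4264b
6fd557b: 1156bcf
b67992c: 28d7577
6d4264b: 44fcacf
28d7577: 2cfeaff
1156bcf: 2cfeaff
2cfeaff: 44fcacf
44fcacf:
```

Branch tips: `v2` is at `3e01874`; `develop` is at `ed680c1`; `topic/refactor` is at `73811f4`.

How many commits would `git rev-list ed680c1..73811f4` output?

Reachable from 73811f4: {1156bcf, 2cfeaff, 44fcacf, 6fd557b, 73811f4, b4c6547}.
Reachable from ed680c1: {3e01874, 44fcacf, 6d4264b, 70f9339, a077b02, a6ebcbf, ed680c1}.
In 73811f4's history but not ed680c1's: {1156bcf, 2cfeaff, 6fd557b, 73811f4, b4c6547} — 5 commits.

5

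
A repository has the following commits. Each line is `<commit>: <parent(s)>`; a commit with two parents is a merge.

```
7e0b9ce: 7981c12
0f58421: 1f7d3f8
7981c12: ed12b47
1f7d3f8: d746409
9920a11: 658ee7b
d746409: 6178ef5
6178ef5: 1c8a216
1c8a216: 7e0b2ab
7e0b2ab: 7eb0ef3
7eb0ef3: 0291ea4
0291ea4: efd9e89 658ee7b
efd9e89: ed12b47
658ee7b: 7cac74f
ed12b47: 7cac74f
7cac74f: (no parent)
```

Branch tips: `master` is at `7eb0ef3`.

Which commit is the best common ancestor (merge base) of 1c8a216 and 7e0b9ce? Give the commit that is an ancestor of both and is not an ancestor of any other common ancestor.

Ancestors of 1c8a216: {0291ea4, 1c8a216, 658ee7b, 7cac74f, 7e0b2ab, 7eb0ef3, ed12b47, efd9e89}.
Ancestors of 7e0b9ce: {7981c12, 7cac74f, 7e0b9ce, ed12b47}.
Common ancestors: {7cac74f, ed12b47}.
Among these, ed12b47 is not an ancestor of any other common ancestor — it is the merge base.

ed12b47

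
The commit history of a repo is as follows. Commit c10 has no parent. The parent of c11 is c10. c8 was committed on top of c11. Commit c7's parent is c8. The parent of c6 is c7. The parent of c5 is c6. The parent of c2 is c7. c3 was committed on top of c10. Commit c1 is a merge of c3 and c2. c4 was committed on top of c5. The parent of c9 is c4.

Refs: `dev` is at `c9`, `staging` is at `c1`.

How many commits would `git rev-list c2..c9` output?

Reachable from c9: {c10, c11, c4, c5, c6, c7, c8, c9}.
Reachable from c2: {c10, c11, c2, c7, c8}.
In c9's history but not c2's: {c4, c5, c6, c9} — 4 commits.

4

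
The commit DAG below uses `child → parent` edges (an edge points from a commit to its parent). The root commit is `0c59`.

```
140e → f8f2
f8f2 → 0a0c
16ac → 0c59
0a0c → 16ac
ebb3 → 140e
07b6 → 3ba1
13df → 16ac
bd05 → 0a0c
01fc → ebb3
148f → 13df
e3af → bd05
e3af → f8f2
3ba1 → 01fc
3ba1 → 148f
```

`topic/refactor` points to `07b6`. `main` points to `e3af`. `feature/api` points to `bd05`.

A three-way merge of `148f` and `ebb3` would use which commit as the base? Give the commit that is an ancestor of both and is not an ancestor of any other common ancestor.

16ac

Ancestors of 148f: {0c59, 13df, 148f, 16ac}.
Ancestors of ebb3: {0a0c, 0c59, 140e, 16ac, ebb3, f8f2}.
Common ancestors: {0c59, 16ac}.
Among these, 16ac is not an ancestor of any other common ancestor — it is the merge base.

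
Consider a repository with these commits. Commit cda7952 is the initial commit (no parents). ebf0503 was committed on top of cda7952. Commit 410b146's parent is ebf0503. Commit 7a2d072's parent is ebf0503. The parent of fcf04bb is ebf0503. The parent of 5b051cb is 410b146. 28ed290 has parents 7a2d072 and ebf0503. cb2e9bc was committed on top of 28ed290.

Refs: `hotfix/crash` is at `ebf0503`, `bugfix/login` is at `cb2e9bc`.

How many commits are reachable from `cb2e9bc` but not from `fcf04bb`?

Reachable from cb2e9bc: {28ed290, 7a2d072, cb2e9bc, cda7952, ebf0503}.
Reachable from fcf04bb: {cda7952, ebf0503, fcf04bb}.
In cb2e9bc's history but not fcf04bb's: {28ed290, 7a2d072, cb2e9bc} — 3 commits.

3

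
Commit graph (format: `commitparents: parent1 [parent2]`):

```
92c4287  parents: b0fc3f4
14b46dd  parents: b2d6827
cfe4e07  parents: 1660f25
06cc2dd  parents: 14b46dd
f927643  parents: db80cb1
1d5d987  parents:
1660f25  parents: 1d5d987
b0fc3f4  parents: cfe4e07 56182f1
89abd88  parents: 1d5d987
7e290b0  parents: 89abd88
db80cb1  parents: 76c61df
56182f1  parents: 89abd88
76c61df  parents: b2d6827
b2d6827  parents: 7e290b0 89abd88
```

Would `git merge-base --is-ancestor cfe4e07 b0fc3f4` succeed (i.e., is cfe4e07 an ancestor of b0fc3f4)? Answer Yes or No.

Ancestors of b0fc3f4 (commits reachable by following parents): {1660f25, 1d5d987, 56182f1, 89abd88, b0fc3f4, cfe4e07}.
cfe4e07 is in that set, so it is an ancestor of b0fc3f4.

Yes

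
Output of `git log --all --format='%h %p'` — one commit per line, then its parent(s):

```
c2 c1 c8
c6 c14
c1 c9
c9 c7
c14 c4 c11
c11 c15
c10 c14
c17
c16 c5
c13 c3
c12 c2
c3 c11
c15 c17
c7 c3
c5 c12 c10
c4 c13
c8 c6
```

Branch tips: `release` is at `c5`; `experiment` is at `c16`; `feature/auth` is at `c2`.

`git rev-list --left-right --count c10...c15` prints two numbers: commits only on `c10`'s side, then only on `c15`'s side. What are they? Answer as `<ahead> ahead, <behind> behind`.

6 ahead, 0 behind

Reachable from c10: {c10, c11, c13, c14, c15, c17, c3, c4}.
Reachable from c15: {c15, c17}.
Only in c10's history (ahead): {c10, c11, c13, c14, c3, c4} — 6.
Only in c15's history (behind): {} — 0.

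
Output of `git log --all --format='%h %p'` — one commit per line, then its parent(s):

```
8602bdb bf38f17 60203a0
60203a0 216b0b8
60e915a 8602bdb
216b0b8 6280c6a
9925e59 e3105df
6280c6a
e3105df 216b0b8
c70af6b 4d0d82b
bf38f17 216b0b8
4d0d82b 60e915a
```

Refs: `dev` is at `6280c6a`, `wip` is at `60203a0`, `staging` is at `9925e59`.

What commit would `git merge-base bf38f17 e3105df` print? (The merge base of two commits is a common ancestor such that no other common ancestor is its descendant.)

216b0b8

Ancestors of bf38f17: {216b0b8, 6280c6a, bf38f17}.
Ancestors of e3105df: {216b0b8, 6280c6a, e3105df}.
Common ancestors: {216b0b8, 6280c6a}.
Among these, 216b0b8 is not an ancestor of any other common ancestor — it is the merge base.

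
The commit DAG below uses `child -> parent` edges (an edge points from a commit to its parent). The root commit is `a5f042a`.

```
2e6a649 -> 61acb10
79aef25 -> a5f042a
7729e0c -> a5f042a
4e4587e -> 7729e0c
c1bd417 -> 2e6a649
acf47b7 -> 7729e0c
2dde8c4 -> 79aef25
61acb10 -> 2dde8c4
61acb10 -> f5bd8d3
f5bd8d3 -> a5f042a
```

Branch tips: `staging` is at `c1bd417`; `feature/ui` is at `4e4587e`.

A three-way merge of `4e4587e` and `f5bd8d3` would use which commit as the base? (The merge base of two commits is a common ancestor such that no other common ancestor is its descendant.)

Ancestors of 4e4587e: {4e4587e, 7729e0c, a5f042a}.
Ancestors of f5bd8d3: {a5f042a, f5bd8d3}.
Common ancestors: {a5f042a}.
The only common ancestor is a5f042a, so it is the merge base.

a5f042a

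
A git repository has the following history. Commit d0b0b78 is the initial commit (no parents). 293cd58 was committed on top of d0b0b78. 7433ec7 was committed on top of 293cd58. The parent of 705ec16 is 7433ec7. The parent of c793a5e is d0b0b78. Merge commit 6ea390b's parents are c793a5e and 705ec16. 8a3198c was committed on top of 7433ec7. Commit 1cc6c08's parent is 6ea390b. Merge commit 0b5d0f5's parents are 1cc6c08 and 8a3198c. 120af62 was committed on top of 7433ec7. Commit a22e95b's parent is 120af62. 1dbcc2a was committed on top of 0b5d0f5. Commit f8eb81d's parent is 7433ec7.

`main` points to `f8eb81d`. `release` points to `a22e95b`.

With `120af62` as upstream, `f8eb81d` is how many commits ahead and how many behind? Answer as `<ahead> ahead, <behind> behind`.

1 ahead, 1 behind

Reachable from f8eb81d: {293cd58, 7433ec7, d0b0b78, f8eb81d}.
Reachable from 120af62: {120af62, 293cd58, 7433ec7, d0b0b78}.
Only in f8eb81d's history (ahead): {f8eb81d} — 1.
Only in 120af62's history (behind): {120af62} — 1.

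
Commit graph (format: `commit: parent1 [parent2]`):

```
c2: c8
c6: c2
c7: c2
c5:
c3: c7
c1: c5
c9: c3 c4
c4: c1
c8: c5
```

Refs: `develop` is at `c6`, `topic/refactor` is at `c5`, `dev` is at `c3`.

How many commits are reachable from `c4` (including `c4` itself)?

3

Walking parent pointers from c4: reachable set = {c1, c4, c5}.
That is 3 commits.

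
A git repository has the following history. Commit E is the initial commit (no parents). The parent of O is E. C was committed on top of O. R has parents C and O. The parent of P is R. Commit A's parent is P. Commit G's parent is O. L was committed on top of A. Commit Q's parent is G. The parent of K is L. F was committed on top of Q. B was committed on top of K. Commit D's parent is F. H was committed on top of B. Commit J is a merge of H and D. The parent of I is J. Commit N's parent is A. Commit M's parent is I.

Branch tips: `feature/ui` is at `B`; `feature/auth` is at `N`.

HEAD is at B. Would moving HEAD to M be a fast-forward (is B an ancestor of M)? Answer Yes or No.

A fast-forward from B to M is possible iff B is an ancestor of M.
Ancestors of M: {A, B, C, D, E, F, G, H, I, J, K, L, M, O, P, Q, R}.
B is among them, so fast-forward is possible.

Yes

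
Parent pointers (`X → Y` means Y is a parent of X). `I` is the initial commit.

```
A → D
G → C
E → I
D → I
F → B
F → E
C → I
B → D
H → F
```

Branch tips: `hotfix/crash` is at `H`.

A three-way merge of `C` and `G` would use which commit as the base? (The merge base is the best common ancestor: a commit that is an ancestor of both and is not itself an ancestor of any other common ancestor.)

Ancestors of C: {C, I}.
Ancestors of G: {C, G, I}.
Common ancestors: {C, I}.
Among these, C is not an ancestor of any other common ancestor — it is the merge base.

C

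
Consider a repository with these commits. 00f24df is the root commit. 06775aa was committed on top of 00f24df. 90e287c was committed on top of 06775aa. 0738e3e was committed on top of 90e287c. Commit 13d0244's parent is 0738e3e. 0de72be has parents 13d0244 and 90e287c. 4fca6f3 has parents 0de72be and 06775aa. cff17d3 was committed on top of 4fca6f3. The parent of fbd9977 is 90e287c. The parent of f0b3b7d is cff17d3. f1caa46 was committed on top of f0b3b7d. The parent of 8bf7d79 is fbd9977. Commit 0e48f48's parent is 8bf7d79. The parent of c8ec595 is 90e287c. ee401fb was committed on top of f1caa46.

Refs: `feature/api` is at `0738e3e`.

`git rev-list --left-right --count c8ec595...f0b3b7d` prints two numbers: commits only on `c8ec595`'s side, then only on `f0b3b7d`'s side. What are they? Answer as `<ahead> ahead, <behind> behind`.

1 ahead, 6 behind

Reachable from c8ec595: {00f24df, 06775aa, 90e287c, c8ec595}.
Reachable from f0b3b7d: {00f24df, 06775aa, 0738e3e, 0de72be, 13d0244, 4fca6f3, 90e287c, cff17d3, f0b3b7d}.
Only in c8ec595's history (ahead): {c8ec595} — 1.
Only in f0b3b7d's history (behind): {0738e3e, 0de72be, 13d0244, 4fca6f3, cff17d3, f0b3b7d} — 6.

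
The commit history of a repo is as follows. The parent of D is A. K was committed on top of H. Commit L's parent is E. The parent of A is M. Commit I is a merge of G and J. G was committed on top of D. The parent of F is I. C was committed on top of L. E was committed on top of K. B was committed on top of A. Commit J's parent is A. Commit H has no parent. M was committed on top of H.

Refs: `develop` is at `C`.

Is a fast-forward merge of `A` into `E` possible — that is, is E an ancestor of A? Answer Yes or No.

No

A fast-forward from E to A is possible iff E is an ancestor of A.
Ancestors of A: {A, H, M}.
E is not among them, so fast-forward is not possible.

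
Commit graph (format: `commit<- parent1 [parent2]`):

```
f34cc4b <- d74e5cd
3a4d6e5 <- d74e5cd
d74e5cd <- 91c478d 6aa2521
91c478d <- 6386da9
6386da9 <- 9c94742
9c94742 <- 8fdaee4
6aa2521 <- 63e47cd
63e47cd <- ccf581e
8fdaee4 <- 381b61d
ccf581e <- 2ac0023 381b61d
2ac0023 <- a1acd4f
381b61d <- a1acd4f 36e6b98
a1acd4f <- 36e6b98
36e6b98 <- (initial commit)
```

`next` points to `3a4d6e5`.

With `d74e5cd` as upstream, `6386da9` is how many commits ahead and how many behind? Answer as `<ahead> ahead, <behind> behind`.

0 ahead, 6 behind

Reachable from 6386da9: {36e6b98, 381b61d, 6386da9, 8fdaee4, 9c94742, a1acd4f}.
Reachable from d74e5cd: {2ac0023, 36e6b98, 381b61d, 6386da9, 63e47cd, 6aa2521, 8fdaee4, 91c478d, 9c94742, a1acd4f, ccf581e, d74e5cd}.
Only in 6386da9's history (ahead): {} — 0.
Only in d74e5cd's history (behind): {2ac0023, 63e47cd, 6aa2521, 91c478d, ccf581e, d74e5cd} — 6.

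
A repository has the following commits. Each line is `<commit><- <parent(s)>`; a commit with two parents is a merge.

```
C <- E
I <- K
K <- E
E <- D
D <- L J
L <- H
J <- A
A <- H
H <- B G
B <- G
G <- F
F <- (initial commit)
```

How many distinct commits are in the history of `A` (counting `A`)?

5

Walking parent pointers from A: reachable set = {A, B, F, G, H}.
That is 5 commits.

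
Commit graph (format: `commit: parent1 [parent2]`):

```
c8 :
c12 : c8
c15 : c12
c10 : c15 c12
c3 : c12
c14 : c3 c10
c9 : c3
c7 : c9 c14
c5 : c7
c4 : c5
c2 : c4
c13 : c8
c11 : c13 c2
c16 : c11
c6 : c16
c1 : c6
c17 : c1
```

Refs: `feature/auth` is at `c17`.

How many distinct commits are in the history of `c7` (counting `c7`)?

Walking parent pointers from c7: reachable set = {c10, c12, c14, c15, c3, c7, c8, c9}.
That is 8 commits.

8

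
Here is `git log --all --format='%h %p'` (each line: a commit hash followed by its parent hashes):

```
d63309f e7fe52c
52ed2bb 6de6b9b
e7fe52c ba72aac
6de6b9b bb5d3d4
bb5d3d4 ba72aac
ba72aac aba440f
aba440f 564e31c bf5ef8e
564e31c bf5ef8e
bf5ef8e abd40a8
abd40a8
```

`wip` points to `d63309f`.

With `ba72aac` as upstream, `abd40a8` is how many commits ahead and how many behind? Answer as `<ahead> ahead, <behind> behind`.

0 ahead, 4 behind

Reachable from abd40a8: {abd40a8}.
Reachable from ba72aac: {564e31c, aba440f, abd40a8, ba72aac, bf5ef8e}.
Only in abd40a8's history (ahead): {} — 0.
Only in ba72aac's history (behind): {564e31c, aba440f, ba72aac, bf5ef8e} — 4.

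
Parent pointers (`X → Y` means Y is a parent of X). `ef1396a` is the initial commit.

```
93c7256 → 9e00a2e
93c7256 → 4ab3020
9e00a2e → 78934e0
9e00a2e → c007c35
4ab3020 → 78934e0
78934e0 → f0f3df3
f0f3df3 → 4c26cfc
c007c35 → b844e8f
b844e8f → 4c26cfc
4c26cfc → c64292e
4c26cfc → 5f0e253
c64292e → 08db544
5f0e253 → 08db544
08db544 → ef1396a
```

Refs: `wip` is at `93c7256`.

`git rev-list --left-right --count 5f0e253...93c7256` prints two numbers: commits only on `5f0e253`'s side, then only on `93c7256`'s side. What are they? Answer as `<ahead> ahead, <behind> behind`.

0 ahead, 9 behind

Reachable from 5f0e253: {08db544, 5f0e253, ef1396a}.
Reachable from 93c7256: {08db544, 4ab3020, 4c26cfc, 5f0e253, 78934e0, 93c7256, 9e00a2e, b844e8f, c007c35, c64292e, ef1396a, f0f3df3}.
Only in 5f0e253's history (ahead): {} — 0.
Only in 93c7256's history (behind): {4ab3020, 4c26cfc, 78934e0, 93c7256, 9e00a2e, b844e8f, c007c35, c64292e, f0f3df3} — 9.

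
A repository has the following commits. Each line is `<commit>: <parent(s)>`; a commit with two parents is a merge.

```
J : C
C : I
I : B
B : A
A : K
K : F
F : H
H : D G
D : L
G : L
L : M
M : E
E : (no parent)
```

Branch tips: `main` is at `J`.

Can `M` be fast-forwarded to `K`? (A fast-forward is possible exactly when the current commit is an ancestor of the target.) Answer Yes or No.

Yes

A fast-forward from M to K is possible iff M is an ancestor of K.
Ancestors of K: {D, E, F, G, H, K, L, M}.
M is among them, so fast-forward is possible.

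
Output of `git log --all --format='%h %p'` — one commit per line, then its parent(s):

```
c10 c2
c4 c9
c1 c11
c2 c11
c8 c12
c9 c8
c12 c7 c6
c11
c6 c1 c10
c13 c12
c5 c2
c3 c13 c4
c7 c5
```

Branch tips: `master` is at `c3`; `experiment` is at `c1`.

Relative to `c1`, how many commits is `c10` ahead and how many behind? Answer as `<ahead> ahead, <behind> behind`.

2 ahead, 1 behind

Reachable from c10: {c10, c11, c2}.
Reachable from c1: {c1, c11}.
Only in c10's history (ahead): {c10, c2} — 2.
Only in c1's history (behind): {c1} — 1.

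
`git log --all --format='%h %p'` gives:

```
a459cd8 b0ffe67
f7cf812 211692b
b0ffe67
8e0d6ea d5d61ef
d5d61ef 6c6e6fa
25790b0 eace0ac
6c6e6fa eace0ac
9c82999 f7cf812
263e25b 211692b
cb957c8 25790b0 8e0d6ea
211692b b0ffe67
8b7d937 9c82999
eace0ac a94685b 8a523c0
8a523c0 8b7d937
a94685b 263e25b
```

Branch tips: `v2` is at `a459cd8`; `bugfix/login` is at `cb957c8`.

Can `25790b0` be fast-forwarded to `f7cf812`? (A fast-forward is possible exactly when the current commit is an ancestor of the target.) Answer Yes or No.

A fast-forward from 25790b0 to f7cf812 is possible iff 25790b0 is an ancestor of f7cf812.
Ancestors of f7cf812: {211692b, b0ffe67, f7cf812}.
25790b0 is not among them, so fast-forward is not possible.

No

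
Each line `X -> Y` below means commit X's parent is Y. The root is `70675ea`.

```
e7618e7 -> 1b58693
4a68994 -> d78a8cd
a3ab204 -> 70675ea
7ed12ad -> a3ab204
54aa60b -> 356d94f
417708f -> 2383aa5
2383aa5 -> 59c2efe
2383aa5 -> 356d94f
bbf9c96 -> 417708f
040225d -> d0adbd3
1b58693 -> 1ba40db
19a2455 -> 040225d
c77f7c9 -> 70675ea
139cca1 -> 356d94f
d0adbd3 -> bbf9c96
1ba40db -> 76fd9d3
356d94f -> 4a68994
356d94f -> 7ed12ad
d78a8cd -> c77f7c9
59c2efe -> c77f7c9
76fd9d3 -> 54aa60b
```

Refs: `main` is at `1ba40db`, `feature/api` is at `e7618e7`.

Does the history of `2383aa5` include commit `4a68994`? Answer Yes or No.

Ancestors of 2383aa5 (commits reachable by following parents): {2383aa5, 356d94f, 4a68994, 59c2efe, 70675ea, 7ed12ad, a3ab204, c77f7c9, d78a8cd}.
4a68994 is in that set, so it is an ancestor of 2383aa5.

Yes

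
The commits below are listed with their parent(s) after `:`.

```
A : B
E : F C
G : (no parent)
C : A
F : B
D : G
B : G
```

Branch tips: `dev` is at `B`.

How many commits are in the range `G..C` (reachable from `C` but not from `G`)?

Reachable from C: {A, B, C, G}.
Reachable from G: {G}.
In C's history but not G's: {A, B, C} — 3 commits.

3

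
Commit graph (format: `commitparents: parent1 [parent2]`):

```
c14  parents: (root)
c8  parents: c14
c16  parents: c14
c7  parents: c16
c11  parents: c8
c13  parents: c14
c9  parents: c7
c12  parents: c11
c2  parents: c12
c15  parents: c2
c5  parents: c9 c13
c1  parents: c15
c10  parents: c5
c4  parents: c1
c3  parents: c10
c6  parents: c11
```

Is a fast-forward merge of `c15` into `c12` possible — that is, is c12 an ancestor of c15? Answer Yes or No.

A fast-forward from c12 to c15 is possible iff c12 is an ancestor of c15.
Ancestors of c15: {c11, c12, c14, c15, c2, c8}.
c12 is among them, so fast-forward is possible.

Yes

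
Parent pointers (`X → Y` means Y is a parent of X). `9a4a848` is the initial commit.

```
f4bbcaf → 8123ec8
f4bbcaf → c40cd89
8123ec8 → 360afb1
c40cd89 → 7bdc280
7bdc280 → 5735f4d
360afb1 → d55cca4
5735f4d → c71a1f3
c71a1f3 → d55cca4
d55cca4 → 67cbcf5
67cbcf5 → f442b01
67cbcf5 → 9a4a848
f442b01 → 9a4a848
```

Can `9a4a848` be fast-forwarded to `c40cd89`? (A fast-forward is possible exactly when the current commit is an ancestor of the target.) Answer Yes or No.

A fast-forward from 9a4a848 to c40cd89 is possible iff 9a4a848 is an ancestor of c40cd89.
Ancestors of c40cd89: {5735f4d, 67cbcf5, 7bdc280, 9a4a848, c40cd89, c71a1f3, d55cca4, f442b01}.
9a4a848 is among them, so fast-forward is possible.

Yes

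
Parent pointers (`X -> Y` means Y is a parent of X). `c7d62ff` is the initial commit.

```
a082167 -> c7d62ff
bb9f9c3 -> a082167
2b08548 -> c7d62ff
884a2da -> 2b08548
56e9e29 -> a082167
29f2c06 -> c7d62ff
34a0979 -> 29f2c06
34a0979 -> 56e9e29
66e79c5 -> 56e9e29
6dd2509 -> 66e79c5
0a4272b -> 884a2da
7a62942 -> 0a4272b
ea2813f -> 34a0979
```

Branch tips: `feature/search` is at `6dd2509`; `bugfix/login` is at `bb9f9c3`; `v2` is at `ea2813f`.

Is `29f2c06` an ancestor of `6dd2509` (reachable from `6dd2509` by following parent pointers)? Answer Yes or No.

No

Ancestors of 6dd2509: {56e9e29, 66e79c5, 6dd2509, a082167, c7d62ff}.
29f2c06 is not in that set, so it is not an ancestor of 6dd2509.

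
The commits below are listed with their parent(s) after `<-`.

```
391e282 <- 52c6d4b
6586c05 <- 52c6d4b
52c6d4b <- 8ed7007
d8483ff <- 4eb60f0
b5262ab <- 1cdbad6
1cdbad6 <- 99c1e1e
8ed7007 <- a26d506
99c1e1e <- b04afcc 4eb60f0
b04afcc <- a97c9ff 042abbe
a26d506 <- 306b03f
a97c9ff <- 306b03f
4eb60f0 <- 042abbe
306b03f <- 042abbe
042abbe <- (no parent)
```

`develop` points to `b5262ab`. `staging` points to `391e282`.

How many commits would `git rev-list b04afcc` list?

Walking parent pointers from b04afcc: reachable set = {042abbe, 306b03f, a97c9ff, b04afcc}.
That is 4 commits.

4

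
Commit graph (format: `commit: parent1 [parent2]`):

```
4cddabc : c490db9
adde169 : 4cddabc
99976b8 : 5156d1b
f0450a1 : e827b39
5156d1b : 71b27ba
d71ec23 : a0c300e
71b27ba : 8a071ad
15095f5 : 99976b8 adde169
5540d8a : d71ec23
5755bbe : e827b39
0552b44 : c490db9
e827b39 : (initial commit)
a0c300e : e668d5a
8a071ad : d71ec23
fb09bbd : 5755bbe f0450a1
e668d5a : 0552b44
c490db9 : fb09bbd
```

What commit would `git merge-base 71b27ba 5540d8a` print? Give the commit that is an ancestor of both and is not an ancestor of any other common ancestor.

Ancestors of 71b27ba: {0552b44, 5755bbe, 71b27ba, 8a071ad, a0c300e, c490db9, d71ec23, e668d5a, e827b39, f0450a1, fb09bbd}.
Ancestors of 5540d8a: {0552b44, 5540d8a, 5755bbe, a0c300e, c490db9, d71ec23, e668d5a, e827b39, f0450a1, fb09bbd}.
Common ancestors: {0552b44, 5755bbe, a0c300e, c490db9, d71ec23, e668d5a, e827b39, f0450a1, fb09bbd}.
Among these, d71ec23 is not an ancestor of any other common ancestor — it is the merge base.

d71ec23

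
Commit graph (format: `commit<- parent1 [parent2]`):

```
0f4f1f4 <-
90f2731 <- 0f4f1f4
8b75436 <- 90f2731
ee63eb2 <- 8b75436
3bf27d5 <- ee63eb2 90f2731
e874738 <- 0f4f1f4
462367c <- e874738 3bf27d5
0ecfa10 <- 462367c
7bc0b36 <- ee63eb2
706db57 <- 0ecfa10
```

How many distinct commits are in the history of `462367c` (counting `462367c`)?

7

Walking parent pointers from 462367c: reachable set = {0f4f1f4, 3bf27d5, 462367c, 8b75436, 90f2731, e874738, ee63eb2}.
That is 7 commits.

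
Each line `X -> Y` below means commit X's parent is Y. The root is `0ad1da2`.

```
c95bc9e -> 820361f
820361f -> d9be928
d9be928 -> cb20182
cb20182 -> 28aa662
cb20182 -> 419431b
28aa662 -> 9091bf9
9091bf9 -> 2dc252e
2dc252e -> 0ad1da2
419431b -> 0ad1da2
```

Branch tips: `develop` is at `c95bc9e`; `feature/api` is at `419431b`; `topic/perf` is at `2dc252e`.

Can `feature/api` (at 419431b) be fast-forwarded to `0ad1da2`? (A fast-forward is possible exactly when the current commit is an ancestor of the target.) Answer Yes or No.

A fast-forward from 419431b to 0ad1da2 is possible iff 419431b is an ancestor of 0ad1da2.
Ancestors of 0ad1da2: {0ad1da2}.
419431b is not among them, so fast-forward is not possible.

No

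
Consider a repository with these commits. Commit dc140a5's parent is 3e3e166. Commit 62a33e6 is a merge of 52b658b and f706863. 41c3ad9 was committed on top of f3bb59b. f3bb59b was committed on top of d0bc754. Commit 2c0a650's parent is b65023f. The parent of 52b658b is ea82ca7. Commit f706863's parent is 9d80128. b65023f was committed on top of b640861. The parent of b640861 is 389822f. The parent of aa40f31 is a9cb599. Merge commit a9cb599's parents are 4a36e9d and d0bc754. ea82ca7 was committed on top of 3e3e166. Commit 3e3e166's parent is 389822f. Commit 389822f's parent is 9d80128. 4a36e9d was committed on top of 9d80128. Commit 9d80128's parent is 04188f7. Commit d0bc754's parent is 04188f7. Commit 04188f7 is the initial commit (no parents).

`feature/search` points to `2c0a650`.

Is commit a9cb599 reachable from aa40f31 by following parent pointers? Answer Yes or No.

Yes

Ancestors of aa40f31 (commits reachable by following parents): {04188f7, 4a36e9d, 9d80128, a9cb599, aa40f31, d0bc754}.
a9cb599 is in that set, so it is an ancestor of aa40f31.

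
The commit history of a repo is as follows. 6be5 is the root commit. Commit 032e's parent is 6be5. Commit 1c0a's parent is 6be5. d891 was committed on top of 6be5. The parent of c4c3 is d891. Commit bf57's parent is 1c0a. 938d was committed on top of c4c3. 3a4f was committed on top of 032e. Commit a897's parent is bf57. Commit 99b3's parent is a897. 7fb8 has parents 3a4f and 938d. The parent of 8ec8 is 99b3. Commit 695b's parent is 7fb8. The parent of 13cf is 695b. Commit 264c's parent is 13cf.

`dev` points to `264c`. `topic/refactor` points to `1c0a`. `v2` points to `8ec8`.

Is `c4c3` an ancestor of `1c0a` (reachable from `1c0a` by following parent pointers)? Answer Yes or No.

Ancestors of 1c0a: {1c0a, 6be5}.
c4c3 is not in that set, so it is not an ancestor of 1c0a.

No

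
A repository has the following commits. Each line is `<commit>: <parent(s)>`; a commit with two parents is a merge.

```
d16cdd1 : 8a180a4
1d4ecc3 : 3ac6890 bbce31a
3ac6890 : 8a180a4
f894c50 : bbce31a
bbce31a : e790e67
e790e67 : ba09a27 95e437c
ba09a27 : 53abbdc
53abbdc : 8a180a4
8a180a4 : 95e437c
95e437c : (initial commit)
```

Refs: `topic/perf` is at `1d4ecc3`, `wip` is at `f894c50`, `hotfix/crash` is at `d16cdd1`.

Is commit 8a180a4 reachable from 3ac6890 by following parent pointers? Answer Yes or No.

Yes

Ancestors of 3ac6890 (commits reachable by following parents): {3ac6890, 8a180a4, 95e437c}.
8a180a4 is in that set, so it is an ancestor of 3ac6890.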